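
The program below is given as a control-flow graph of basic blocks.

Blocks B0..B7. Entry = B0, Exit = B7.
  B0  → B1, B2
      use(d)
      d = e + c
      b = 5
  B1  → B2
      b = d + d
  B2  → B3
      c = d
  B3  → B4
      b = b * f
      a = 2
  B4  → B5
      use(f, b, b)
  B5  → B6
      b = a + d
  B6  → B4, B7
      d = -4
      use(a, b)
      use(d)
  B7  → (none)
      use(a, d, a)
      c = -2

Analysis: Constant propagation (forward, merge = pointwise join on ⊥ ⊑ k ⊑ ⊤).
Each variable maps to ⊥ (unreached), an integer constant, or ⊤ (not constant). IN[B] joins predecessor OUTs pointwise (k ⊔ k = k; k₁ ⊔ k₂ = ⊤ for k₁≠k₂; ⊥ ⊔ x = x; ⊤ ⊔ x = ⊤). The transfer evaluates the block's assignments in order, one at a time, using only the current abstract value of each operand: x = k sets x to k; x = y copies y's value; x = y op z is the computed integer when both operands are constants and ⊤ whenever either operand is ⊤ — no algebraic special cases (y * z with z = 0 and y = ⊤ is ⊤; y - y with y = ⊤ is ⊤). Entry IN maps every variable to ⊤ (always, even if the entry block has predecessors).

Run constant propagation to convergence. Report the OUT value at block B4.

Per-block solution:
  B0:  IN=(all ⊤)  OUT={b:5; rest ⊤}
  B1:  IN={b:5; rest ⊤}  OUT=(all ⊤)
  B2:  IN=(all ⊤)  OUT=(all ⊤)
  B3:  IN=(all ⊤)  OUT={a:2; rest ⊤}
  B4:  IN={a:2; rest ⊤}  OUT={a:2; rest ⊤}
  B5:  IN={a:2; rest ⊤}  OUT={a:2; rest ⊤}
  B6:  IN={a:2; rest ⊤}  OUT={a:2, d:-4; rest ⊤}
  B7:  IN={a:2, d:-4; rest ⊤}  OUT={a:2, c:-2, d:-4; rest ⊤}

Merge at B4: IN[B4] = OUT[B3] ⊔ OUT[B6] = {a: 2, b: ⊤, c: ⊤, d: ⊤, e: ⊤, f: ⊤}
Applying B4's transfer function to that IN value gives OUT[B4] (row B4 above).

Answer: {a: 2, b: ⊤, c: ⊤, d: ⊤, e: ⊤, f: ⊤}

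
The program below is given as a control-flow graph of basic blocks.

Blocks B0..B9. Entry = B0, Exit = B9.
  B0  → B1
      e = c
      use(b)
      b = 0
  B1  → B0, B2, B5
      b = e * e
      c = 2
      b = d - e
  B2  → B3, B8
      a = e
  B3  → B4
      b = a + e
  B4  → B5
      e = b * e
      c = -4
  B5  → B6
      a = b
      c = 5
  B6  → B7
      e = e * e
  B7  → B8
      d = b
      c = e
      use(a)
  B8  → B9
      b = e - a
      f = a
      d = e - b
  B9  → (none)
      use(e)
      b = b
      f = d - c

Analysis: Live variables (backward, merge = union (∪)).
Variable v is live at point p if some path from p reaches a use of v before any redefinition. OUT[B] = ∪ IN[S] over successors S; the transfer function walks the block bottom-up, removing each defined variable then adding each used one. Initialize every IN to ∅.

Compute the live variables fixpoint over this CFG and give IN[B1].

Answer: {d, e}

Working:
Converged values:
  B0:   IN={b, c, d}   OUT={d, e}
  B1:   IN={d, e}   OUT={b, c, d, e}
  B2:   IN={c, e}   OUT={a, c, e}
  B3:   IN={a, e}   OUT={b, e}
  B4:   IN={b, e}   OUT={b, e}
  B5:   IN={b, e}   OUT={a, b, e}
  B6:   IN={a, b, e}   OUT={a, b, e}
  B7:   IN={a, b, e}   OUT={a, c, e}
  B8:   IN={a, c, e}   OUT={b, c, d, e}
  B9:   IN={b, c, d, e}   OUT={}

Merge at B1: OUT[B1] = IN[B0] ⊔ IN[B2] ⊔ IN[B5] = {b, c, d, e}
Applying B1's transfer function to that OUT value gives IN[B1] (row B1 above).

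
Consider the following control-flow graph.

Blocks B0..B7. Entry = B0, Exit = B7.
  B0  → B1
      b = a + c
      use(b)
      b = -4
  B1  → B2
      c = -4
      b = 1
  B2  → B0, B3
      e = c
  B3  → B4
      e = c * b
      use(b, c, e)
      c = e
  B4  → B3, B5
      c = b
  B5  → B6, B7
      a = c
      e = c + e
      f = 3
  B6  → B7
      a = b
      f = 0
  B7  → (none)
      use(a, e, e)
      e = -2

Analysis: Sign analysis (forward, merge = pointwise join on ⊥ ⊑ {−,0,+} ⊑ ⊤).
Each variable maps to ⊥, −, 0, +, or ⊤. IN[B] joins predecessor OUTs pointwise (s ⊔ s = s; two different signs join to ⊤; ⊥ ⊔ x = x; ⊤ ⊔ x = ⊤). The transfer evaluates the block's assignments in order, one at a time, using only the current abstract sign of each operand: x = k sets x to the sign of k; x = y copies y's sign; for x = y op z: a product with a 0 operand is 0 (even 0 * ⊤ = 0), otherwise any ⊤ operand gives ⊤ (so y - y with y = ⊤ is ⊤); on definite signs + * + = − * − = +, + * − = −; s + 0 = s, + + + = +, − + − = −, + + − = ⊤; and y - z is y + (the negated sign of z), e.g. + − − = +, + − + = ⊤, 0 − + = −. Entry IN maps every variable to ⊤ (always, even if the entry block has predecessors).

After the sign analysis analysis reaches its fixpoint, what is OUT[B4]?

Converged values:
  B0:  IN=(all ⊤)  OUT={b:-; rest ⊤}
  B1:  IN={b:-; rest ⊤}  OUT={b:+, c:-; rest ⊤}
  B2:  IN={b:+, c:-; rest ⊤}  OUT={b:+, c:-, e:-; rest ⊤}
  B3:  IN={b:+; rest ⊤}  OUT={b:+; rest ⊤}
  B4:  IN={b:+; rest ⊤}  OUT={b:+, c:+; rest ⊤}
  B5:  IN={b:+, c:+; rest ⊤}  OUT={a:+, b:+, c:+, f:+; rest ⊤}
  B6:  IN={a:+, b:+, c:+, f:+; rest ⊤}  OUT={a:+, b:+, c:+, f:0; rest ⊤}
  B7:  IN={a:+, b:+, c:+; rest ⊤}  OUT={a:+, b:+, c:+, e:-; rest ⊤}

Merge at B4: IN[B4] = OUT[B3] = {a: ⊤, b: +, c: ⊤, d: ⊤, e: ⊤, f: ⊤}
Applying B4's transfer function to that IN value gives OUT[B4] (row B4 above).

Answer: {a: ⊤, b: +, c: +, d: ⊤, e: ⊤, f: ⊤}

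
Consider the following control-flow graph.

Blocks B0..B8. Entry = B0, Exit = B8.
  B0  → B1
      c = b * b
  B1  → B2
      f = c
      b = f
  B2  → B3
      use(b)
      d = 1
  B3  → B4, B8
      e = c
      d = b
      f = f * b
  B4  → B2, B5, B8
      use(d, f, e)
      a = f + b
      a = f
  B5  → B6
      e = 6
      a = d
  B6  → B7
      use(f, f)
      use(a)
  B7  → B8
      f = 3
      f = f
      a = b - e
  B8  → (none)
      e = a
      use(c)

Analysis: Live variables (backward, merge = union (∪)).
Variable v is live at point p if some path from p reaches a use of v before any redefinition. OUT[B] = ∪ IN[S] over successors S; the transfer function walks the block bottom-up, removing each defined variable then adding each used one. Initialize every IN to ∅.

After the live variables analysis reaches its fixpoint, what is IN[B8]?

Fixpoint table:
  B0: | IN={a, b} | OUT={a, c}
  B1: | IN={a, c} | OUT={a, b, c, f}
  B2: | IN={a, b, c, f} | OUT={a, b, c, f}
  B3: | IN={a, b, c, f} | OUT={a, b, c, d, e, f}
  B4: | IN={b, c, d, e, f} | OUT={a, b, c, d, f}
  B5: | IN={b, c, d, f} | OUT={a, b, c, e, f}
  B6: | IN={a, b, c, e, f} | OUT={b, c, e}
  B7: | IN={b, c, e} | OUT={a, c}
  B8: | IN={a, c} | OUT={}

B8 is the boundary node: OUT[B8] = {}
Applying B8's transfer function to that OUT value gives IN[B8] (row B8 above).

Answer: {a, c}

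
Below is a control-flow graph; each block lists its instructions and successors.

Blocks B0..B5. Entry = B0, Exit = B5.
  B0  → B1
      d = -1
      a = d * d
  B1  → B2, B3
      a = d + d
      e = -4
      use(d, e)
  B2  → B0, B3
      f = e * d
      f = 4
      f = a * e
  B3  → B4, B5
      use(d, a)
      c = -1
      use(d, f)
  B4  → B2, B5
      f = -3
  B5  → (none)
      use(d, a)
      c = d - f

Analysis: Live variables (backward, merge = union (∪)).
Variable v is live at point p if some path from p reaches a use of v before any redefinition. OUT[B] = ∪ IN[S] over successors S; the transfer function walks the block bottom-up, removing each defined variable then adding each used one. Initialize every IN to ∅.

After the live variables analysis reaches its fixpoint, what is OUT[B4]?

Fixpoint table:
  B0:  IN={f}  OUT={d, f}
  B1:  IN={d, f}  OUT={a, d, e, f}
  B2:  IN={a, d, e}  OUT={a, d, e, f}
  B3:  IN={a, d, e, f}  OUT={a, d, e, f}
  B4:  IN={a, d, e}  OUT={a, d, e, f}
  B5:  IN={a, d, f}  OUT={}

Merge at B4: OUT[B4] = IN[B2] ⊔ IN[B5] = {a, d, e, f}

Answer: {a, d, e, f}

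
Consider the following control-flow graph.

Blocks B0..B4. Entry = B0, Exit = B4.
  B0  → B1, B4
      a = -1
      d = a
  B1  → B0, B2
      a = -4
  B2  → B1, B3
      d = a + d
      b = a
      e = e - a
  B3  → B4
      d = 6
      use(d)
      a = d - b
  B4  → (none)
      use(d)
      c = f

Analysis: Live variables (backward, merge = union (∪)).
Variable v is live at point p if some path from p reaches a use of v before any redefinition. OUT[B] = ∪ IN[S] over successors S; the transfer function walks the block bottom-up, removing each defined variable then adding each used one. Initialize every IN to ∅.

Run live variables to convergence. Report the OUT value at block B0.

Per-block solution:
  B0:   IN={e, f}   OUT={d, e, f}
  B1:   IN={d, e, f}   OUT={a, d, e, f}
  B2:   IN={a, d, e, f}   OUT={b, d, e, f}
  B3:   IN={b, f}   OUT={d, f}
  B4:   IN={d, f}   OUT={}

Merge at B0: OUT[B0] = IN[B1] ⊔ IN[B4] = {d, e, f}

Answer: {d, e, f}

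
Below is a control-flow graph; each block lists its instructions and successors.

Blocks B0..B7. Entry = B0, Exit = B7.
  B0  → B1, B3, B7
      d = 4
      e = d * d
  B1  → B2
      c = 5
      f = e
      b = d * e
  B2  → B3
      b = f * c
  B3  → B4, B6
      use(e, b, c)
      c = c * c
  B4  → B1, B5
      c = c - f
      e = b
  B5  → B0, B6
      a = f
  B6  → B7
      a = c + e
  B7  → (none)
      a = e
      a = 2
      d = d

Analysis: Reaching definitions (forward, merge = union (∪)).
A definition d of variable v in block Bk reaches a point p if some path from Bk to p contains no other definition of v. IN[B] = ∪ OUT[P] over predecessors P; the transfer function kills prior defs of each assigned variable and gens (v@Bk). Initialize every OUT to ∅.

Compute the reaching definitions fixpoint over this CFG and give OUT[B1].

Answer: {a@B5, b@B1, c@B1, d@B0, e@B0, e@B4, f@B1}

Trace:
Per-block solution:
  B0:   IN={a@B5, b@B2, c@B4, d@B0, e@B4, f@B1}   OUT={a@B5, b@B2, c@B4, d@B0, e@B0, f@B1}
  B1:   IN={a@B5, b@B2, c@B4, d@B0, e@B0, e@B4, f@B1}   OUT={a@B5, b@B1, c@B1, d@B0, e@B0, e@B4, f@B1}
  B2:   IN={a@B5, b@B1, c@B1, d@B0, e@B0, e@B4, f@B1}   OUT={a@B5, b@B2, c@B1, d@B0, e@B0, e@B4, f@B1}
  B3:   IN={a@B5, b@B2, c@B1, c@B4, d@B0, e@B0, e@B4, f@B1}   OUT={a@B5, b@B2, c@B3, d@B0, e@B0, e@B4, f@B1}
  B4:   IN={a@B5, b@B2, c@B3, d@B0, e@B0, e@B4, f@B1}   OUT={a@B5, b@B2, c@B4, d@B0, e@B4, f@B1}
  B5:   IN={a@B5, b@B2, c@B4, d@B0, e@B4, f@B1}   OUT={a@B5, b@B2, c@B4, d@B0, e@B4, f@B1}
  B6:   IN={a@B5, b@B2, c@B3, c@B4, d@B0, e@B0, e@B4, f@B1}   OUT={a@B6, b@B2, c@B3, c@B4, d@B0, e@B0, e@B4, f@B1}
  B7:   IN={a@B5, a@B6, b@B2, c@B3, c@B4, d@B0, e@B0, e@B4, f@B1}   OUT={a@B7, b@B2, c@B3, c@B4, d@B7, e@B0, e@B4, f@B1}

Merge at B1: IN[B1] = OUT[B0] ⊔ OUT[B4] = {a@B5, b@B2, c@B4, d@B0, e@B0, e@B4, f@B1}
Applying B1's transfer function to that IN value gives OUT[B1] (row B1 above).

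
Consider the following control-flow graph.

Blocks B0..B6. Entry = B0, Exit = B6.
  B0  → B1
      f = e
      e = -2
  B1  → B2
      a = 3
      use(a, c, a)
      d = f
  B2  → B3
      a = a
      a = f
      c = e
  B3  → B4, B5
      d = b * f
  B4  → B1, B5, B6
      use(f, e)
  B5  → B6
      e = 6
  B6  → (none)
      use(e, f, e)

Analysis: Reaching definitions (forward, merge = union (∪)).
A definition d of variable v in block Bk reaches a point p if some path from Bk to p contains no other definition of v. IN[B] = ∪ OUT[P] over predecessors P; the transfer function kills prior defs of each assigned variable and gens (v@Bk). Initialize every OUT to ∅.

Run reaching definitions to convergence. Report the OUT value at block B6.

Per-block solution:
  B0:  IN={}  OUT={e@B0, f@B0}
  B1:  IN={a@B2, c@B2, d@B3, e@B0, f@B0}  OUT={a@B1, c@B2, d@B1, e@B0, f@B0}
  B2:  IN={a@B1, c@B2, d@B1, e@B0, f@B0}  OUT={a@B2, c@B2, d@B1, e@B0, f@B0}
  B3:  IN={a@B2, c@B2, d@B1, e@B0, f@B0}  OUT={a@B2, c@B2, d@B3, e@B0, f@B0}
  B4:  IN={a@B2, c@B2, d@B3, e@B0, f@B0}  OUT={a@B2, c@B2, d@B3, e@B0, f@B0}
  B5:  IN={a@B2, c@B2, d@B3, e@B0, f@B0}  OUT={a@B2, c@B2, d@B3, e@B5, f@B0}
  B6:  IN={a@B2, c@B2, d@B3, e@B0, e@B5, f@B0}  OUT={a@B2, c@B2, d@B3, e@B0, e@B5, f@B0}

Merge at B6: IN[B6] = OUT[B4] ⊔ OUT[B5] = {a@B2, c@B2, d@B3, e@B0, e@B5, f@B0}
Applying B6's transfer function to that IN value gives OUT[B6] (row B6 above).

Answer: {a@B2, c@B2, d@B3, e@B0, e@B5, f@B0}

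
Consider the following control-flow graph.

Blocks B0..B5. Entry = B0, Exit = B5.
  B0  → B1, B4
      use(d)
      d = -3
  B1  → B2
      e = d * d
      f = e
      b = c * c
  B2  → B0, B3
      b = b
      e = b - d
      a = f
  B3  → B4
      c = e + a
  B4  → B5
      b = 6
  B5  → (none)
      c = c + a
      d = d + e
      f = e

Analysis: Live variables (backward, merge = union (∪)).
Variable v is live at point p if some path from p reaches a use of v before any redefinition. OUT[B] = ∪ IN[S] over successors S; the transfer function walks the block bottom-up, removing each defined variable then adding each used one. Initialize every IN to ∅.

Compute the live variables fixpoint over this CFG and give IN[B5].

Answer: {a, c, d, e}

Trace:
Converged values:
  B0:   IN={a, c, d, e}   OUT={a, c, d, e}
  B1:   IN={c, d}   OUT={b, c, d, f}
  B2:   IN={b, c, d, f}   OUT={a, c, d, e}
  B3:   IN={a, d, e}   OUT={a, c, d, e}
  B4:   IN={a, c, d, e}   OUT={a, c, d, e}
  B5:   IN={a, c, d, e}   OUT={}

B5 is the boundary node: OUT[B5] = {}
Applying B5's transfer function to that OUT value gives IN[B5] (row B5 above).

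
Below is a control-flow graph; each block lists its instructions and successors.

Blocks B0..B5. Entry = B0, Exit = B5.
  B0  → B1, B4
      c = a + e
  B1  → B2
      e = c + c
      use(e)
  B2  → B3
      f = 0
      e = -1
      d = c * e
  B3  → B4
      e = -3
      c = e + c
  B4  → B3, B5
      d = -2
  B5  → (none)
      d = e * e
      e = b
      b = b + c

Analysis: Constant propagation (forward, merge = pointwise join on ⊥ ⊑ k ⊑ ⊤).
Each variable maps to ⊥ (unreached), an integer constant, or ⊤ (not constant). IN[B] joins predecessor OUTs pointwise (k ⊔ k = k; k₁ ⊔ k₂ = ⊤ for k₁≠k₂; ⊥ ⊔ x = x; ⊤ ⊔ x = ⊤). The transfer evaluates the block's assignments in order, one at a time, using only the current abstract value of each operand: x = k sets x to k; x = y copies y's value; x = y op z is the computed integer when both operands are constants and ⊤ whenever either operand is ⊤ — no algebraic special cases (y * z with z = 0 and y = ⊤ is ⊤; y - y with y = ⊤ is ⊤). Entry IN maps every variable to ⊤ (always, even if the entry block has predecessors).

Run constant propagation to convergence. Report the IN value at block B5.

Per-block solution:
  B0:  IN=(all ⊤)  OUT=(all ⊤)
  B1:  IN=(all ⊤)  OUT=(all ⊤)
  B2:  IN=(all ⊤)  OUT={e:-1, f:0; rest ⊤}
  B3:  IN=(all ⊤)  OUT={e:-3; rest ⊤}
  B4:  IN=(all ⊤)  OUT={d:-2; rest ⊤}
  B5:  IN={d:-2; rest ⊤}  OUT=(all ⊤)

Merge at B5: IN[B5] = OUT[B4] = {a: ⊤, b: ⊤, c: ⊤, d: -2, e: ⊤, f: ⊤}

Answer: {a: ⊤, b: ⊤, c: ⊤, d: -2, e: ⊤, f: ⊤}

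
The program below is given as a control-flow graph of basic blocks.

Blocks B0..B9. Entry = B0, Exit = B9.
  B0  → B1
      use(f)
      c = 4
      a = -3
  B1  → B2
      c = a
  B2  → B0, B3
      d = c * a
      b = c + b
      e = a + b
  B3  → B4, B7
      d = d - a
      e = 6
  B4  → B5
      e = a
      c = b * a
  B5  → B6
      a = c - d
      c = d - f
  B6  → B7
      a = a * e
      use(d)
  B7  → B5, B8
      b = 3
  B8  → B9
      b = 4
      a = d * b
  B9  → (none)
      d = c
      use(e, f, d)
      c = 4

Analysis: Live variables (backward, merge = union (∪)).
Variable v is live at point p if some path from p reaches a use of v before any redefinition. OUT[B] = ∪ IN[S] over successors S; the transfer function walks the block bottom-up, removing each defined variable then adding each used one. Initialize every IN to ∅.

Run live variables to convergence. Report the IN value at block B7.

Answer: {c, d, e, f}

Trace:
Fixpoint table:
  B0: | IN={b, f} | OUT={a, b, f}
  B1: | IN={a, b, f} | OUT={a, b, c, f}
  B2: | IN={a, b, c, f} | OUT={a, b, c, d, f}
  B3: | IN={a, b, c, d, f} | OUT={a, b, c, d, e, f}
  B4: | IN={a, b, d, f} | OUT={c, d, e, f}
  B5: | IN={c, d, e, f} | OUT={a, c, d, e, f}
  B6: | IN={a, c, d, e, f} | OUT={c, d, e, f}
  B7: | IN={c, d, e, f} | OUT={c, d, e, f}
  B8: | IN={c, d, e, f} | OUT={c, e, f}
  B9: | IN={c, e, f} | OUT={}

Merge at B7: OUT[B7] = IN[B5] ⊔ IN[B8] = {c, d, e, f}
Applying B7's transfer function to that OUT value gives IN[B7] (row B7 above).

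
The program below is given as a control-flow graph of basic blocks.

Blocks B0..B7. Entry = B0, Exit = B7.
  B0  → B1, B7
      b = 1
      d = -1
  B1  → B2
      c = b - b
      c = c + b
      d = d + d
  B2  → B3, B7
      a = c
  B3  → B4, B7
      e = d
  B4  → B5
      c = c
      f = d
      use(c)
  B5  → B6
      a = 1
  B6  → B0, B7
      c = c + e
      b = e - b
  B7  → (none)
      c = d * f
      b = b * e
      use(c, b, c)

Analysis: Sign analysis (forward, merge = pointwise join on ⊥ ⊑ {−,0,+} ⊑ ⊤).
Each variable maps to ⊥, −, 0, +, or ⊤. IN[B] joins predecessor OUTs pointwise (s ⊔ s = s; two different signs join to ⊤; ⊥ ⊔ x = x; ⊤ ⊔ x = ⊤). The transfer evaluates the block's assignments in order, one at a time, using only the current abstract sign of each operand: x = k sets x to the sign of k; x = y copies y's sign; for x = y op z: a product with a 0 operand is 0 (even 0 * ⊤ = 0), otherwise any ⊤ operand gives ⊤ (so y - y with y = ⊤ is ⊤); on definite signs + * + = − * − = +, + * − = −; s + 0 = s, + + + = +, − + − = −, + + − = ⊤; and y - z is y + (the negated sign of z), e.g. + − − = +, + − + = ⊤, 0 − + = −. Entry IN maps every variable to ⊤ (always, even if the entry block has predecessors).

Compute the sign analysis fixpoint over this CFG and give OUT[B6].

Converged values:
  B0:  IN=(all ⊤)  OUT={b:+, d:-; rest ⊤}
  B1:  IN={b:+, d:-; rest ⊤}  OUT={b:+, d:-; rest ⊤}
  B2:  IN={b:+, d:-; rest ⊤}  OUT={b:+, d:-; rest ⊤}
  B3:  IN={b:+, d:-; rest ⊤}  OUT={b:+, d:-, e:-; rest ⊤}
  B4:  IN={b:+, d:-, e:-; rest ⊤}  OUT={b:+, d:-, e:-, f:-; rest ⊤}
  B5:  IN={b:+, d:-, e:-, f:-; rest ⊤}  OUT={a:+, b:+, d:-, e:-, f:-; rest ⊤}
  B6:  IN={a:+, b:+, d:-, e:-, f:-; rest ⊤}  OUT={a:+, b:-, d:-, e:-, f:-; rest ⊤}
  B7:  IN={d:-; rest ⊤}  OUT={d:-; rest ⊤}

Merge at B6: IN[B6] = OUT[B5] = {a: +, b: +, c: ⊤, d: -, e: -, f: -}
Applying B6's transfer function to that IN value gives OUT[B6] (row B6 above).

Answer: {a: +, b: -, c: ⊤, d: -, e: -, f: -}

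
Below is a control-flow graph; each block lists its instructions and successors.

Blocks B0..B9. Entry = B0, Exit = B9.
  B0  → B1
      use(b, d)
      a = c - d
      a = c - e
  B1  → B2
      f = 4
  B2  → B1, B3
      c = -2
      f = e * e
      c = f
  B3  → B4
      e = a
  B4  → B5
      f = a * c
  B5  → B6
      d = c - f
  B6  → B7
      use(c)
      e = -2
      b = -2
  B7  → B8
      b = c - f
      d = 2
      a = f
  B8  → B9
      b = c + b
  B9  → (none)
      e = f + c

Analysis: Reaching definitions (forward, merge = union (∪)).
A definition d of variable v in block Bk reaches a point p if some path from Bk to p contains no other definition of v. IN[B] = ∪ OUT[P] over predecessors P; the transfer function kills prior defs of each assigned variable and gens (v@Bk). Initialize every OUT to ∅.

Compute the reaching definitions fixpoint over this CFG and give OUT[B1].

Answer: {a@B0, c@B2, f@B1}

Trace:
Converged values:
  B0:  IN={}  OUT={a@B0}
  B1:  IN={a@B0, c@B2, f@B2}  OUT={a@B0, c@B2, f@B1}
  B2:  IN={a@B0, c@B2, f@B1}  OUT={a@B0, c@B2, f@B2}
  B3:  IN={a@B0, c@B2, f@B2}  OUT={a@B0, c@B2, e@B3, f@B2}
  B4:  IN={a@B0, c@B2, e@B3, f@B2}  OUT={a@B0, c@B2, e@B3, f@B4}
  B5:  IN={a@B0, c@B2, e@B3, f@B4}  OUT={a@B0, c@B2, d@B5, e@B3, f@B4}
  B6:  IN={a@B0, c@B2, d@B5, e@B3, f@B4}  OUT={a@B0, b@B6, c@B2, d@B5, e@B6, f@B4}
  B7:  IN={a@B0, b@B6, c@B2, d@B5, e@B6, f@B4}  OUT={a@B7, b@B7, c@B2, d@B7, e@B6, f@B4}
  B8:  IN={a@B7, b@B7, c@B2, d@B7, e@B6, f@B4}  OUT={a@B7, b@B8, c@B2, d@B7, e@B6, f@B4}
  B9:  IN={a@B7, b@B8, c@B2, d@B7, e@B6, f@B4}  OUT={a@B7, b@B8, c@B2, d@B7, e@B9, f@B4}

Merge at B1: IN[B1] = OUT[B0] ⊔ OUT[B2] = {a@B0, c@B2, f@B2}
Applying B1's transfer function to that IN value gives OUT[B1] (row B1 above).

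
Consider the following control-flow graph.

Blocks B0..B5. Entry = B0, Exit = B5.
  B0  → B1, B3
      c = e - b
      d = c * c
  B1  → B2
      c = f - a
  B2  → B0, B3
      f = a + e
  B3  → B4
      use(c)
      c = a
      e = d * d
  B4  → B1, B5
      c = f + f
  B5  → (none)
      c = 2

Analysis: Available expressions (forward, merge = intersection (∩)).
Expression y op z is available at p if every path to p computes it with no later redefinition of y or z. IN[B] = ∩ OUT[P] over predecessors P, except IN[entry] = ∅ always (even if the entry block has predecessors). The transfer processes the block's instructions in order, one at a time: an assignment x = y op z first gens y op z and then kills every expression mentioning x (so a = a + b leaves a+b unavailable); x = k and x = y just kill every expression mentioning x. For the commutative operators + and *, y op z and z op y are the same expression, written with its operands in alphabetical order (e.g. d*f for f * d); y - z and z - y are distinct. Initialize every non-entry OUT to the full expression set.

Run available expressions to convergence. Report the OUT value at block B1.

Answer: {f-a}

Derivation:
Converged values:
  B0:   IN={}   OUT={c*c, e-b}
  B1:   IN={}   OUT={f-a}
  B2:   IN={f-a}   OUT={a+e}
  B3:   IN={}   OUT={d*d}
  B4:   IN={d*d}   OUT={d*d, f+f}
  B5:   IN={d*d, f+f}   OUT={d*d, f+f}

Merge at B1: IN[B1] = OUT[B0] ∩ OUT[B4] = {}
Applying B1's transfer function to that IN value gives OUT[B1] (row B1 above).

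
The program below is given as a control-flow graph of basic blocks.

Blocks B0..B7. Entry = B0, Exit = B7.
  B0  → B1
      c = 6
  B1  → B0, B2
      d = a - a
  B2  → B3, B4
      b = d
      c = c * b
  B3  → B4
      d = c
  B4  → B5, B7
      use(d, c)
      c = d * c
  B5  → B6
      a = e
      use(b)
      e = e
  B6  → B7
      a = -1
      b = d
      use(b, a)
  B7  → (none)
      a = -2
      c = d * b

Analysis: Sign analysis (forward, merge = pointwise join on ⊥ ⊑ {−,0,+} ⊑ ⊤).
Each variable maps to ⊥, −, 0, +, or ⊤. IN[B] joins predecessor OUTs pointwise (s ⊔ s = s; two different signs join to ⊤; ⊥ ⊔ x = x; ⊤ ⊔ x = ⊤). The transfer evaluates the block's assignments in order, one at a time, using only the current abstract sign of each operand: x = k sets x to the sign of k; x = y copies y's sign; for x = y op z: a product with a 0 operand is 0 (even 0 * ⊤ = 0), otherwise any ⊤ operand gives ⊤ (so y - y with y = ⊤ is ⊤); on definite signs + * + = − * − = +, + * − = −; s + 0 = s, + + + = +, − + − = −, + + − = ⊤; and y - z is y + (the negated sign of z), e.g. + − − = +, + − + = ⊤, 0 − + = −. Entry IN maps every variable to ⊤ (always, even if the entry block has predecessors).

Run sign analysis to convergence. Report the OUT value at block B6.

Per-block solution:
  B0:   IN=(all ⊤)   OUT={c:+; rest ⊤}
  B1:   IN={c:+; rest ⊤}   OUT={c:+; rest ⊤}
  B2:   IN={c:+; rest ⊤}   OUT=(all ⊤)
  B3:   IN=(all ⊤)   OUT=(all ⊤)
  B4:   IN=(all ⊤)   OUT=(all ⊤)
  B5:   IN=(all ⊤)   OUT=(all ⊤)
  B6:   IN=(all ⊤)   OUT={a:-; rest ⊤}
  B7:   IN=(all ⊤)   OUT={a:-; rest ⊤}

Merge at B6: IN[B6] = OUT[B5] = {a: ⊤, b: ⊤, c: ⊤, d: ⊤, e: ⊤, f: ⊤}
Applying B6's transfer function to that IN value gives OUT[B6] (row B6 above).

Answer: {a: -, b: ⊤, c: ⊤, d: ⊤, e: ⊤, f: ⊤}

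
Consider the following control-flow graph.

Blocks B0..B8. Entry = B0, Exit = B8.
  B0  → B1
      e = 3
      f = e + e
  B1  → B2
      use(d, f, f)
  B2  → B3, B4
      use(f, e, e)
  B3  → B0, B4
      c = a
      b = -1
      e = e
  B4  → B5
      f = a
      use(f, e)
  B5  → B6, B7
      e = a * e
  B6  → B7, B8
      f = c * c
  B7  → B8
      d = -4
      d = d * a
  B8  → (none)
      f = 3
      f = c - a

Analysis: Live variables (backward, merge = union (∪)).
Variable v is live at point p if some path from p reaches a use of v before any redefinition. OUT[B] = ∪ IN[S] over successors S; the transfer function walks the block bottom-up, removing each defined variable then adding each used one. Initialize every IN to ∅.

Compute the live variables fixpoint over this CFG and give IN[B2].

Converged values:
  B0:   IN={a, c, d}   OUT={a, c, d, e, f}
  B1:   IN={a, c, d, e, f}   OUT={a, c, d, e, f}
  B2:   IN={a, c, d, e, f}   OUT={a, c, d, e}
  B3:   IN={a, d, e}   OUT={a, c, d, e}
  B4:   IN={a, c, e}   OUT={a, c, e}
  B5:   IN={a, c, e}   OUT={a, c}
  B6:   IN={a, c}   OUT={a, c}
  B7:   IN={a, c}   OUT={a, c}
  B8:   IN={a, c}   OUT={}

Merge at B2: OUT[B2] = IN[B3] ⊔ IN[B4] = {a, c, d, e}
Applying B2's transfer function to that OUT value gives IN[B2] (row B2 above).

Answer: {a, c, d, e, f}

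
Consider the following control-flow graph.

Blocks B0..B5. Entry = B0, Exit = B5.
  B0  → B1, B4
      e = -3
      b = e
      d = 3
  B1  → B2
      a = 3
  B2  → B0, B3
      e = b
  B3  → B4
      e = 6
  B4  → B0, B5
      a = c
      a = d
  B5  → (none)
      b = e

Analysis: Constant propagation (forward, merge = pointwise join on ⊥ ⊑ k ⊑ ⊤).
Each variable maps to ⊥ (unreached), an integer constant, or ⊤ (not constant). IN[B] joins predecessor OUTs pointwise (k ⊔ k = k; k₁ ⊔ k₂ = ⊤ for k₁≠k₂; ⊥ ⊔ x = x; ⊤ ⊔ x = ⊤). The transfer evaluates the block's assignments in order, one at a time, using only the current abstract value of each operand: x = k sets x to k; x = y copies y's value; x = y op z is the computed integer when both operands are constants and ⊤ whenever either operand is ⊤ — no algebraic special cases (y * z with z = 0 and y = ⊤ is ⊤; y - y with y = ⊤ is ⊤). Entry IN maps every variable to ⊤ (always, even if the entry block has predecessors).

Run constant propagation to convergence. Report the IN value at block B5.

Fixpoint table:
  B0:  IN=(all ⊤)  OUT={b:-3, d:3, e:-3; rest ⊤}
  B1:  IN={b:-3, d:3, e:-3; rest ⊤}  OUT={a:3, b:-3, d:3, e:-3; rest ⊤}
  B2:  IN={a:3, b:-3, d:3, e:-3; rest ⊤}  OUT={a:3, b:-3, d:3, e:-3; rest ⊤}
  B3:  IN={a:3, b:-3, d:3, e:-3; rest ⊤}  OUT={a:3, b:-3, d:3, e:6; rest ⊤}
  B4:  IN={b:-3, d:3; rest ⊤}  OUT={a:3, b:-3, d:3; rest ⊤}
  B5:  IN={a:3, b:-3, d:3; rest ⊤}  OUT={a:3, d:3; rest ⊤}

Merge at B5: IN[B5] = OUT[B4] = {a: 3, b: -3, c: ⊤, d: 3, e: ⊤, f: ⊤}

Answer: {a: 3, b: -3, c: ⊤, d: 3, e: ⊤, f: ⊤}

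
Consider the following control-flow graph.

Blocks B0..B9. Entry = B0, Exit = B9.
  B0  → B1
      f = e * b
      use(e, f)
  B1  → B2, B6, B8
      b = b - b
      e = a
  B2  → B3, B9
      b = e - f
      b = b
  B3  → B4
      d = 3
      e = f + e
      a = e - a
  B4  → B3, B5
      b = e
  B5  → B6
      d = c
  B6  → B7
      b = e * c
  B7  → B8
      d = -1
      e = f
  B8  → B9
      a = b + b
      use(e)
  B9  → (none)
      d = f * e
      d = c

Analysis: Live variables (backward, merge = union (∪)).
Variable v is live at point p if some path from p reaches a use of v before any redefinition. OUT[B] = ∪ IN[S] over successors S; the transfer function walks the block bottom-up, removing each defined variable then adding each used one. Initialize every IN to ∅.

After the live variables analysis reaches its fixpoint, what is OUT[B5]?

Answer: {c, e, f}

Working:
Fixpoint table:
  B0:  IN={a, b, c, e}  OUT={a, b, c, f}
  B1:  IN={a, b, c, f}  OUT={a, b, c, e, f}
  B2:  IN={a, c, e, f}  OUT={a, c, e, f}
  B3:  IN={a, c, e, f}  OUT={a, c, e, f}
  B4:  IN={a, c, e, f}  OUT={a, c, e, f}
  B5:  IN={c, e, f}  OUT={c, e, f}
  B6:  IN={c, e, f}  OUT={b, c, f}
  B7:  IN={b, c, f}  OUT={b, c, e, f}
  B8:  IN={b, c, e, f}  OUT={c, e, f}
  B9:  IN={c, e, f}  OUT={}

Merge at B5: OUT[B5] = IN[B6] = {c, e, f}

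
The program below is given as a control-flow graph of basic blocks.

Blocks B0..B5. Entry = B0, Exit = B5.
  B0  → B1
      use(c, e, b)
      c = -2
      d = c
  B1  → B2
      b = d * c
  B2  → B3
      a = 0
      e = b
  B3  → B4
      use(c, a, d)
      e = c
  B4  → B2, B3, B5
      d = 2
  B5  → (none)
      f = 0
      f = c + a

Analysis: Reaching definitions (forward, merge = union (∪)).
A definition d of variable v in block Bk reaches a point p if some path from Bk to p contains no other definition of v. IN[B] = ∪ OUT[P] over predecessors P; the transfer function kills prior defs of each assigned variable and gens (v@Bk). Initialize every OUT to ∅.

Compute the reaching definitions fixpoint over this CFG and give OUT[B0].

Converged values:
  B0: | IN={} | OUT={c@B0, d@B0}
  B1: | IN={c@B0, d@B0} | OUT={b@B1, c@B0, d@B0}
  B2: | IN={a@B2, b@B1, c@B0, d@B0, d@B4, e@B3} | OUT={a@B2, b@B1, c@B0, d@B0, d@B4, e@B2}
  B3: | IN={a@B2, b@B1, c@B0, d@B0, d@B4, e@B2, e@B3} | OUT={a@B2, b@B1, c@B0, d@B0, d@B4, e@B3}
  B4: | IN={a@B2, b@B1, c@B0, d@B0, d@B4, e@B3} | OUT={a@B2, b@B1, c@B0, d@B4, e@B3}
  B5: | IN={a@B2, b@B1, c@B0, d@B4, e@B3} | OUT={a@B2, b@B1, c@B0, d@B4, e@B3, f@B5}

B0 is the boundary node: IN[B0] = {}
Applying B0's transfer function to that IN value gives OUT[B0] (row B0 above).

Answer: {c@B0, d@B0}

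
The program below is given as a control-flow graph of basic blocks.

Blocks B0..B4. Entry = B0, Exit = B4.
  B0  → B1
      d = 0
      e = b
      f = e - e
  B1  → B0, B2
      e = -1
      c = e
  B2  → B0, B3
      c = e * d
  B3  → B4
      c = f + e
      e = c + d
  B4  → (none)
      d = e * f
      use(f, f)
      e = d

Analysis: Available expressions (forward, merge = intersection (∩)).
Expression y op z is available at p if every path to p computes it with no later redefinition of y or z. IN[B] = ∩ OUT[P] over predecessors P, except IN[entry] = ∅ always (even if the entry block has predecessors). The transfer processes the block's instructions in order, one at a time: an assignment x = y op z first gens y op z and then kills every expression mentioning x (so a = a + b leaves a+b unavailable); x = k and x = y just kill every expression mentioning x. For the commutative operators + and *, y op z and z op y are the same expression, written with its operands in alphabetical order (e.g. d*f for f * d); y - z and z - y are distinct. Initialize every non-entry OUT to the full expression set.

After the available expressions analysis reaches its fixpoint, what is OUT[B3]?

Answer: {c+d}

Trace:
Converged values:
  B0:   IN={}   OUT={e-e}
  B1:   IN={e-e}   OUT={}
  B2:   IN={}   OUT={d*e}
  B3:   IN={d*e}   OUT={c+d}
  B4:   IN={c+d}   OUT={}

Merge at B3: IN[B3] = OUT[B2] = {d*e}
Applying B3's transfer function to that IN value gives OUT[B3] (row B3 above).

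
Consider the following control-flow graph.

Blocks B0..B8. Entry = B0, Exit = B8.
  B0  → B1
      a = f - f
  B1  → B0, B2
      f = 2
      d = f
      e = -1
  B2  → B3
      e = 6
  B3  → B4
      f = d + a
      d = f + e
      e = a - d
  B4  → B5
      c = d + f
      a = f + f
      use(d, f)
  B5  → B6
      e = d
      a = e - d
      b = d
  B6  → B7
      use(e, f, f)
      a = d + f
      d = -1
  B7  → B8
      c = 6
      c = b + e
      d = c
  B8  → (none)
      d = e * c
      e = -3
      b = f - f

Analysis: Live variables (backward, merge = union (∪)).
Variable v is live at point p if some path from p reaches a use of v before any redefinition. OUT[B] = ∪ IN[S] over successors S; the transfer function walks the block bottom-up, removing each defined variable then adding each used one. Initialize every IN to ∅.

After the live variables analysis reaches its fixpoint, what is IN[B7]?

Converged values:
  B0:  IN={f}  OUT={a}
  B1:  IN={a}  OUT={a, d, f}
  B2:  IN={a, d}  OUT={a, d, e}
  B3:  IN={a, d, e}  OUT={d, f}
  B4:  IN={d, f}  OUT={d, f}
  B5:  IN={d, f}  OUT={b, d, e, f}
  B6:  IN={b, d, e, f}  OUT={b, e, f}
  B7:  IN={b, e, f}  OUT={c, e, f}
  B8:  IN={c, e, f}  OUT={}

Merge at B7: OUT[B7] = IN[B8] = {c, e, f}
Applying B7's transfer function to that OUT value gives IN[B7] (row B7 above).

Answer: {b, e, f}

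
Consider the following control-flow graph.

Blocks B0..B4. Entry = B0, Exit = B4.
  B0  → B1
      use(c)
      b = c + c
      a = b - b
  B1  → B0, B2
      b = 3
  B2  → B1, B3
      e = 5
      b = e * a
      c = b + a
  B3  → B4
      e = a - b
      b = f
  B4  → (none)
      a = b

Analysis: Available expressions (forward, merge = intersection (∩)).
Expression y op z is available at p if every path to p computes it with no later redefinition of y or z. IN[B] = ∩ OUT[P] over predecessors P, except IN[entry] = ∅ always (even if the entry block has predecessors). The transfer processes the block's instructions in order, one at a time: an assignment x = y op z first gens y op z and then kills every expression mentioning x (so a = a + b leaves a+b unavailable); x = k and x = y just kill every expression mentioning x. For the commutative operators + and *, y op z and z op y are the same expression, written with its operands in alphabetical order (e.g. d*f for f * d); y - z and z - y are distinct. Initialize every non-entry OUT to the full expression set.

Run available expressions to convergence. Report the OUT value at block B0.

Answer: {b-b, c+c}

Trace:
Fixpoint table:
  B0:   IN={}   OUT={b-b, c+c}
  B1:   IN={}   OUT={}
  B2:   IN={}   OUT={a*e, a+b}
  B3:   IN={a*e, a+b}   OUT={}
  B4:   IN={}   OUT={}

Merge at B0 (entry node, so the boundary value {} is joined with the incoming edge(s)): IN[B0] = {} ∩ OUT[B1] = {}
Applying B0's transfer function to that IN value gives OUT[B0] (row B0 above).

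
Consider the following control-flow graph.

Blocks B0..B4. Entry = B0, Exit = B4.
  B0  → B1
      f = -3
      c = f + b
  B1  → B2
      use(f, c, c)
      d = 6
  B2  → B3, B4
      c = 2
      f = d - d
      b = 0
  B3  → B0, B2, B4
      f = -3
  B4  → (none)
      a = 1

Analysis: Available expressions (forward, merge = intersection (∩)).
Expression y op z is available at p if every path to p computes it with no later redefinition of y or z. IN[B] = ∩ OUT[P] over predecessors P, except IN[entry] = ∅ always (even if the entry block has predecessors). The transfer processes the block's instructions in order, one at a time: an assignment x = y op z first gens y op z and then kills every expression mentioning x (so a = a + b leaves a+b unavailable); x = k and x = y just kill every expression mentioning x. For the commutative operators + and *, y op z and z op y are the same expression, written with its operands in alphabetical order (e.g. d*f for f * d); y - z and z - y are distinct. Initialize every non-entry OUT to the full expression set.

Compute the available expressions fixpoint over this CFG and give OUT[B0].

Fixpoint table:
  B0: | IN={} | OUT={b+f}
  B1: | IN={b+f} | OUT={b+f}
  B2: | IN={} | OUT={d-d}
  B3: | IN={d-d} | OUT={d-d}
  B4: | IN={d-d} | OUT={d-d}

Merge at B0 (entry node, so the boundary value {} is joined with the incoming edge(s)): IN[B0] = {} ∩ OUT[B3] = {}
Applying B0's transfer function to that IN value gives OUT[B0] (row B0 above).

Answer: {b+f}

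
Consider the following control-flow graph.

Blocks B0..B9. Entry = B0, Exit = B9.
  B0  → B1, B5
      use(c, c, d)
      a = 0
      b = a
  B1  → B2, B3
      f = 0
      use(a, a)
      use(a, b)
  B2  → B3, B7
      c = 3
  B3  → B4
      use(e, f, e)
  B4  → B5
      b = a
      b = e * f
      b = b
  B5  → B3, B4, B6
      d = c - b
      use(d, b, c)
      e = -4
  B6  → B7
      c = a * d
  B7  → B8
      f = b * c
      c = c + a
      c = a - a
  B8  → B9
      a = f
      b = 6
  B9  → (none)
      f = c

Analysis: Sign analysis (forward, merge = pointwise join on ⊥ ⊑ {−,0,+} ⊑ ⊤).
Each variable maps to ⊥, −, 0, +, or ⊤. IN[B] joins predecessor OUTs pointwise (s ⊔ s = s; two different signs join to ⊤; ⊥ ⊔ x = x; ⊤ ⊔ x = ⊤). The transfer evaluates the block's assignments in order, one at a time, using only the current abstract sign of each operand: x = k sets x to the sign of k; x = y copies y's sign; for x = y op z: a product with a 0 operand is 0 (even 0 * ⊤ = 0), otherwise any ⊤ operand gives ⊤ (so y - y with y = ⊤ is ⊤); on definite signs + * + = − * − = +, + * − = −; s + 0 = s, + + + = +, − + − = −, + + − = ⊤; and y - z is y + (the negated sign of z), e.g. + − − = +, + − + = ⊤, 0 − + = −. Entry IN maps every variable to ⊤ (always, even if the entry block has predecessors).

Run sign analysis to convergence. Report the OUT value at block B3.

Converged values:
  B0:   IN=(all ⊤)   OUT={a:0, b:0; rest ⊤}
  B1:   IN={a:0, b:0; rest ⊤}   OUT={a:0, b:0, f:0; rest ⊤}
  B2:   IN={a:0, b:0, f:0; rest ⊤}   OUT={a:0, b:0, c:+, f:0; rest ⊤}
  B3:   IN={a:0; rest ⊤}   OUT={a:0; rest ⊤}
  B4:   IN={a:0; rest ⊤}   OUT={a:0; rest ⊤}
  B5:   IN={a:0; rest ⊤}   OUT={a:0, e:-; rest ⊤}
  B6:   IN={a:0, e:-; rest ⊤}   OUT={a:0, c:0, e:-; rest ⊤}
  B7:   IN={a:0; rest ⊤}   OUT={a:0, c:0; rest ⊤}
  B8:   IN={a:0, c:0; rest ⊤}   OUT={b:+, c:0; rest ⊤}
  B9:   IN={b:+, c:0; rest ⊤}   OUT={b:+, c:0, f:0; rest ⊤}

Merge at B3: IN[B3] = OUT[B1] ⊔ OUT[B2] ⊔ OUT[B5] = {a: 0, b: ⊤, c: ⊤, d: ⊤, e: ⊤, f: ⊤}
Applying B3's transfer function to that IN value gives OUT[B3] (row B3 above).

Answer: {a: 0, b: ⊤, c: ⊤, d: ⊤, e: ⊤, f: ⊤}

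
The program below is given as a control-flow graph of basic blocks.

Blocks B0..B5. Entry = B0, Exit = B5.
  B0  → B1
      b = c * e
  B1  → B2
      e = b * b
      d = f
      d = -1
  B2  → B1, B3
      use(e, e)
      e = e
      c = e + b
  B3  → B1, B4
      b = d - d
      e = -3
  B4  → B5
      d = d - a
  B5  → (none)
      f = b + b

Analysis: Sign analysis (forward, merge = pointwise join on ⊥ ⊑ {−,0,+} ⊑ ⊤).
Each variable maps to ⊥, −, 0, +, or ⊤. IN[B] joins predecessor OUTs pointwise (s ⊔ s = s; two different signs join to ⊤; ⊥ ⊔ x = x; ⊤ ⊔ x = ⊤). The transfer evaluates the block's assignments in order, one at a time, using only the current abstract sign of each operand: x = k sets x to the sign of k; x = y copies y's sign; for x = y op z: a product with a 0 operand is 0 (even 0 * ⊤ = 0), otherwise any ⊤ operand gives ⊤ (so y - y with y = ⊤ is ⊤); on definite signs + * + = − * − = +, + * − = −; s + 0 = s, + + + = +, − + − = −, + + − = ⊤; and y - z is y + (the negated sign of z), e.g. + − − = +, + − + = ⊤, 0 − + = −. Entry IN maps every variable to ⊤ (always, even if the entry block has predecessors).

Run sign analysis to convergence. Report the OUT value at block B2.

Answer: {a: ⊤, b: ⊤, c: ⊤, d: -, e: ⊤, f: ⊤}

Working:
Converged values:
  B0:  IN=(all ⊤)  OUT=(all ⊤)
  B1:  IN=(all ⊤)  OUT={d:-; rest ⊤}
  B2:  IN={d:-; rest ⊤}  OUT={d:-; rest ⊤}
  B3:  IN={d:-; rest ⊤}  OUT={d:-, e:-; rest ⊤}
  B4:  IN={d:-, e:-; rest ⊤}  OUT={e:-; rest ⊤}
  B5:  IN={e:-; rest ⊤}  OUT={e:-; rest ⊤}

Merge at B2: IN[B2] = OUT[B1] = {a: ⊤, b: ⊤, c: ⊤, d: -, e: ⊤, f: ⊤}
Applying B2's transfer function to that IN value gives OUT[B2] (row B2 above).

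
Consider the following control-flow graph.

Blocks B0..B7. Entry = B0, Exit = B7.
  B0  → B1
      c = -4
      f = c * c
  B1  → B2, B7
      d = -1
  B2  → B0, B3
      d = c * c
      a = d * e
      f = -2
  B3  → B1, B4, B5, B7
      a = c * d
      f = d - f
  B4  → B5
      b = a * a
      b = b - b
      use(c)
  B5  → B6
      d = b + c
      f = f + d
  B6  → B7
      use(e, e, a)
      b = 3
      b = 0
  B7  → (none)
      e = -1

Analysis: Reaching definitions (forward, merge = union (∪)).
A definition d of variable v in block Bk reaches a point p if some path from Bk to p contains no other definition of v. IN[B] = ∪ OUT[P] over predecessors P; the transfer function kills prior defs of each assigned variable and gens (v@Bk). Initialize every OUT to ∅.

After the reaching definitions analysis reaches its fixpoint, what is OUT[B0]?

Fixpoint table:
  B0:  IN={a@B2, c@B0, d@B2, f@B2}  OUT={a@B2, c@B0, d@B2, f@B0}
  B1:  IN={a@B2, a@B3, c@B0, d@B2, f@B0, f@B3}  OUT={a@B2, a@B3, c@B0, d@B1, f@B0, f@B3}
  B2:  IN={a@B2, a@B3, c@B0, d@B1, f@B0, f@B3}  OUT={a@B2, c@B0, d@B2, f@B2}
  B3:  IN={a@B2, c@B0, d@B2, f@B2}  OUT={a@B3, c@B0, d@B2, f@B3}
  B4:  IN={a@B3, c@B0, d@B2, f@B3}  OUT={a@B3, b@B4, c@B0, d@B2, f@B3}
  B5:  IN={a@B3, b@B4, c@B0, d@B2, f@B3}  OUT={a@B3, b@B4, c@B0, d@B5, f@B5}
  B6:  IN={a@B3, b@B4, c@B0, d@B5, f@B5}  OUT={a@B3, b@B6, c@B0, d@B5, f@B5}
  B7:  IN={a@B2, a@B3, b@B6, c@B0, d@B1, d@B2, d@B5, f@B0, f@B3, f@B5}  OUT={a@B2, a@B3, b@B6, c@B0, d@B1, d@B2, d@B5, e@B7, f@B0, f@B3, f@B5}

Merge at B0 (entry node, so the boundary value {} is joined with the incoming edge(s)): IN[B0] = {} ⊔ OUT[B2] = {a@B2, c@B0, d@B2, f@B2}
Applying B0's transfer function to that IN value gives OUT[B0] (row B0 above).

Answer: {a@B2, c@B0, d@B2, f@B0}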